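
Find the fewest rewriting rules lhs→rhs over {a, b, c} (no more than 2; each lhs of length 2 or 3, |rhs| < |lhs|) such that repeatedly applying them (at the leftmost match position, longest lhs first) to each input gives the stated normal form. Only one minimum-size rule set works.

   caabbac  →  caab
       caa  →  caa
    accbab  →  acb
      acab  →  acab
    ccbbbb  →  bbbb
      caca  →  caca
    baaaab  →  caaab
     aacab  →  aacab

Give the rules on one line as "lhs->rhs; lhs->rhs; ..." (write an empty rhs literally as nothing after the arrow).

ba->c; cc->

  | caabbac => caabcc => caab
  | caa
  | accbab => abab => acb
  | acab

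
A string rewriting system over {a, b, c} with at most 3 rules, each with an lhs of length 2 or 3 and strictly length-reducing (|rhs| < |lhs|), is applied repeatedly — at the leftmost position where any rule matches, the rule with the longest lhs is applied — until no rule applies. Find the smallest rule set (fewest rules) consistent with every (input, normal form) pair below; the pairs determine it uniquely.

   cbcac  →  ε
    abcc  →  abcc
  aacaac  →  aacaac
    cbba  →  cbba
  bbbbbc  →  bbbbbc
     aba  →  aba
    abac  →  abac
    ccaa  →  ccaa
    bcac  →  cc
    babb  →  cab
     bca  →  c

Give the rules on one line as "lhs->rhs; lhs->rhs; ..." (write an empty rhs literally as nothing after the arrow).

  | cbcac => ccc => ε
  | abcc
  | aacaac
  | cbba

bab->ca; bca->c; ccc->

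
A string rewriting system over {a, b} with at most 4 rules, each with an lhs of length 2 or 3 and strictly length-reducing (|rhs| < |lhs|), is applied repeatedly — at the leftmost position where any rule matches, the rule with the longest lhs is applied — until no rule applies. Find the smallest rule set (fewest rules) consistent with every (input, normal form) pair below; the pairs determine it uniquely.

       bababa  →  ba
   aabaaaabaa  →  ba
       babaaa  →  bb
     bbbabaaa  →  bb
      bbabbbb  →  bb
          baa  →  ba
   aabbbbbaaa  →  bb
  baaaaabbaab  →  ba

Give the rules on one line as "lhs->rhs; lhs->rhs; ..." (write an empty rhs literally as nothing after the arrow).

aa->a; aaa->b; ab->; bbb->ba

  | bababa => baba => ba
  | aabaaaabaa => abaaaabaa => aaaabaa => babaa => baa => ba
  | babaaa => baaa => bb
  | bbbabaaa => baabaaa => babaaa => baaa => bb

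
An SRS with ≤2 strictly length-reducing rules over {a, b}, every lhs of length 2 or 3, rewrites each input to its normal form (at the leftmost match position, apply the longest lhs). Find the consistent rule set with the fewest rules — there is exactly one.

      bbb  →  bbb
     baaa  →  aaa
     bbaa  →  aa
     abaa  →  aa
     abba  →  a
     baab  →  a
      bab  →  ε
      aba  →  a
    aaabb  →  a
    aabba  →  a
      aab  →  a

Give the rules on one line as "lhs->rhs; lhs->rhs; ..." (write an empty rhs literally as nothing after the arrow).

ab->; ba->a

  | bbb
  | baaa => aaa
  | bbaa => baa => aa
  | abaa => aa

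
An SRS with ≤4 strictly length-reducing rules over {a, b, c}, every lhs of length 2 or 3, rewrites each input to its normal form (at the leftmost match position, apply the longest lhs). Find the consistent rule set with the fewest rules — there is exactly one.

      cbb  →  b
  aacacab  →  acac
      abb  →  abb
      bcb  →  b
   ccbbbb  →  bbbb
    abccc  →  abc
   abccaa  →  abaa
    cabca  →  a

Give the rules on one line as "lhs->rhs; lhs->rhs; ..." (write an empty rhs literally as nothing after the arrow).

aac->ac; cab->c; cb->; cc->

  | cbb => b
  | aacacab => acacab => acac
  | abb
  | bcb => b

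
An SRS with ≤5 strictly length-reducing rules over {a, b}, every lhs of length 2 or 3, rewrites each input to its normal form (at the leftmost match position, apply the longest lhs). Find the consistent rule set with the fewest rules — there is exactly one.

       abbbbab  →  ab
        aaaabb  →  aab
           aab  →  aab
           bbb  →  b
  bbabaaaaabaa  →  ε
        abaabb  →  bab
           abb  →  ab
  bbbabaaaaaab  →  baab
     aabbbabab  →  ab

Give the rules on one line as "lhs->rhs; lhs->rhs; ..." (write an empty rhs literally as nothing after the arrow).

  | abbbbab => abbbab => abbab => ab
  | aaaabb => aabb => aab
  | aab
  | bbb => bb => b

aaa->a; aba->b; bb->b; bba->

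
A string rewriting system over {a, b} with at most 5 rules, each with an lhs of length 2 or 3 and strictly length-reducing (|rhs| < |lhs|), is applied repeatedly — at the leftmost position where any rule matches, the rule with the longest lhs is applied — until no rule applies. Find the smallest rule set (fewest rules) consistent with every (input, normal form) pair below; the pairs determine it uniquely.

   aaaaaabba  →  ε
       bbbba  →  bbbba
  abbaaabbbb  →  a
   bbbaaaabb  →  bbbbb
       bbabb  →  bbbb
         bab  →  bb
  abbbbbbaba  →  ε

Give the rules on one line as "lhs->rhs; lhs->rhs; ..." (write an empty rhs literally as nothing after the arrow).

  | aaaaaabba => aaaabba => aabba => abba => aba => aa => ε
  | bbbba
  | abbaaabbbb => abaaabbbb => aaaabbbb => aabbbb => abbbb => abbb => abb => ab => a
  | bbbaaaabb => bbbaabb => bbbabb => bbbbb

aa->; aab->ab; ab->a; bab->bb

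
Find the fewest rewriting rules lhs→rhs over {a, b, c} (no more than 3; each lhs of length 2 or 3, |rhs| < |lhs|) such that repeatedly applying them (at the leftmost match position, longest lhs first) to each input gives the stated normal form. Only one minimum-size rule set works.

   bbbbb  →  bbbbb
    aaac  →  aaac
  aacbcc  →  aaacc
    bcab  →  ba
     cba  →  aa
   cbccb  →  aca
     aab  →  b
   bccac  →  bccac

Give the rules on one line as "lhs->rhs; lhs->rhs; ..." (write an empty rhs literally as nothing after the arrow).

ab->b; cb->a

  | bbbbb
  | aaac
  | aacbcc => aaacc
  | bcab => bcb => ba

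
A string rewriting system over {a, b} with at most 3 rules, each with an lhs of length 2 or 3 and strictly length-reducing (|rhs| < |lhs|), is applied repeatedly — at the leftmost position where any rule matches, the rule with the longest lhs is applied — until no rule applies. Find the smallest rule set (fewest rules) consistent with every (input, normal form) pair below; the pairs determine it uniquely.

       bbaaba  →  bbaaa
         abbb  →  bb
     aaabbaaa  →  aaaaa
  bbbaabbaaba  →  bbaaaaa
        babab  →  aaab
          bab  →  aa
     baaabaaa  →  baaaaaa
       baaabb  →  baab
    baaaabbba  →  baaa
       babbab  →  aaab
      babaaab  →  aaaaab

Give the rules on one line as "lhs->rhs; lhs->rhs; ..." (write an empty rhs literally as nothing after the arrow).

  | bbaaba => bbaaa
  | abbb => bb
  | aaabbaaa => aabaaa => aaaaa
  | bbbaabbaaba => bbbabaaba => bbaaaaba => bbaaaaa

aba->aa; abb->b; bab->aa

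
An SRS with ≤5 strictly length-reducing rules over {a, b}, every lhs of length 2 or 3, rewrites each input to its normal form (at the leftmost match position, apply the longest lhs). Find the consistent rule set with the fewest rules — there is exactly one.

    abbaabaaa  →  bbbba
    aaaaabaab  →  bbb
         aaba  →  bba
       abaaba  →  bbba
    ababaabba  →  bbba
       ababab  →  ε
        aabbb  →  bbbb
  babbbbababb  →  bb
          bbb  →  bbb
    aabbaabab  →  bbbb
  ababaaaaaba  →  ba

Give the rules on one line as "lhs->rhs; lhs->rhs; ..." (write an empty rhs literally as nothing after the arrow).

aa->b; ab->; aba->ba; bab->

  | abbaabaaa => baabaaa => bbbaaa => bbbba
  | aaaaabaab => baaabaab => bbabaab => baab => bbb
  | aaba => bba
  | abaaba => baaba => bbba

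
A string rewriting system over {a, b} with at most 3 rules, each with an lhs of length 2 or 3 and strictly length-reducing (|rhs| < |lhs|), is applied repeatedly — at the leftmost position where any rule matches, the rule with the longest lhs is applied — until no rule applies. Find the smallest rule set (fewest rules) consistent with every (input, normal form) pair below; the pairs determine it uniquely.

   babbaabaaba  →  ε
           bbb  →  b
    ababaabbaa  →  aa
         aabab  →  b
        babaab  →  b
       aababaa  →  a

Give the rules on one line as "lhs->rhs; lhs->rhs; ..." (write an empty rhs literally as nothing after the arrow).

  | babbaabaaba => bbaabaaba => aabaaba => abaaba => baaba => aba => ba => ε
  | bbb => b
  | ababaabbaa => babaabbaa => baabbaa => abbaa => bbaa => aa
  | aabab => abab => bab => b

ab->b; ba->; bb->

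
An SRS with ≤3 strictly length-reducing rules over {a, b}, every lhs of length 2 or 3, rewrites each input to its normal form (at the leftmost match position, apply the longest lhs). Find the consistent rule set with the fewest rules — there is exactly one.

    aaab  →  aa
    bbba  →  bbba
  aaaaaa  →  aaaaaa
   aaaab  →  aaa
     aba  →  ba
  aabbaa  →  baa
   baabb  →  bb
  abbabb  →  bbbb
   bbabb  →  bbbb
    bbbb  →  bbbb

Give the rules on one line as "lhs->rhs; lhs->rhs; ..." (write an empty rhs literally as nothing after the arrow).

  | aaab => aa
  | bbba
  | aaaaaa
  | aaaab => aaa

aab->a; ab->b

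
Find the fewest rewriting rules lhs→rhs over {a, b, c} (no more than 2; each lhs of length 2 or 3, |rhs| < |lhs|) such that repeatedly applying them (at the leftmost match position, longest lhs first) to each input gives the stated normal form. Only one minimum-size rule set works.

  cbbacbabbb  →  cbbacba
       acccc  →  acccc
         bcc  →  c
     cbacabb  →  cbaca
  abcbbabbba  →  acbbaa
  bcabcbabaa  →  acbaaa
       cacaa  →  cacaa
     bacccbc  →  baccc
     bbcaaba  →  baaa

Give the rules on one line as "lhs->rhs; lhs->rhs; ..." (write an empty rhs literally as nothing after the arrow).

  | cbbacbabbb => cbbacbabb => cbbacbab => cbbacba
  | acccc
  | bcc => c
  | cbacabb => cbacab => cbaca

ab->a; bc->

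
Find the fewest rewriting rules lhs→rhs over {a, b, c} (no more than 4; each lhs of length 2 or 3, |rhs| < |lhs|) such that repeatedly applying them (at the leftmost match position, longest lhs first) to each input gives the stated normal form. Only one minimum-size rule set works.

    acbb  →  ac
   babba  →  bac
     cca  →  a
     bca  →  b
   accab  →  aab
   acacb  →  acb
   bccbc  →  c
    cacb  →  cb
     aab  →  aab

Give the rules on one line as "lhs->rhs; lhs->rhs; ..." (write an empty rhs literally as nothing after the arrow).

bb->; bba->c; ca->; cc->

  | acbb => ac
  | babba => bac
  | cca => a
  | bca => b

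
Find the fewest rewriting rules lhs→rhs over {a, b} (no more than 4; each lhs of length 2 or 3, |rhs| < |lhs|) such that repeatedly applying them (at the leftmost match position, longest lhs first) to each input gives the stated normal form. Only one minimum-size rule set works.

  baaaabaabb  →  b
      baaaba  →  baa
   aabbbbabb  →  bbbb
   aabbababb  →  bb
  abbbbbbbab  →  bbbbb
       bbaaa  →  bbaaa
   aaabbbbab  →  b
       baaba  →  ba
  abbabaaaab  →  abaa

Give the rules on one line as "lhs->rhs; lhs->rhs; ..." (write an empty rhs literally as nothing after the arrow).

aab->; abb->; bab->b

  | baaaabaabb => baaaabb => baab => b
  | baaaba => baa
  | aabbbbabb => bbbabb => bbbb
  | aabbababb => bababb => babb => bb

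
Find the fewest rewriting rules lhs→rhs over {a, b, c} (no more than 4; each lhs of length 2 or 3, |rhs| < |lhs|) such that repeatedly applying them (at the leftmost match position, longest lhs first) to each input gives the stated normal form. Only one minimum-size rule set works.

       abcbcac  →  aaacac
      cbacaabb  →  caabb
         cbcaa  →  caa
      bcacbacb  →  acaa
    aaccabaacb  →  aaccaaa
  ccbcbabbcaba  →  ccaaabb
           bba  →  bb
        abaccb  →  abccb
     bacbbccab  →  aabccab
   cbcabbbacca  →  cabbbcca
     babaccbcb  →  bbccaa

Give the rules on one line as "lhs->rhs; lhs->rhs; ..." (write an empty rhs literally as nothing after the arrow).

ba->b; bca->a; bcb->aa

  | abcbcac => aaacac
  | cbacaabb => cbcaabb => caabb
  | cbcaa => caa
  | bcacbacb => acbacb => acbcb => acaa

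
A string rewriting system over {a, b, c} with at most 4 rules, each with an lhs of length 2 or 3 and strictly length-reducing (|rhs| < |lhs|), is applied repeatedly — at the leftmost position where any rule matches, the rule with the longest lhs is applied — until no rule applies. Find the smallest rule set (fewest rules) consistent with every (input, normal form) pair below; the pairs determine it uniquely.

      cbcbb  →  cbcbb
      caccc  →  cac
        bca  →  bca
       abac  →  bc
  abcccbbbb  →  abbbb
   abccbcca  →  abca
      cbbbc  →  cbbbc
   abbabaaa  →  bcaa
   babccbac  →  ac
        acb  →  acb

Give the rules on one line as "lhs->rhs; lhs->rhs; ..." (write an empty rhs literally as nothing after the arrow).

aba->bc; bab->; cc->c; ccb->

  | cbcbb
  | caccc => cacc => cac
  | bca
  | abac => bcc => bc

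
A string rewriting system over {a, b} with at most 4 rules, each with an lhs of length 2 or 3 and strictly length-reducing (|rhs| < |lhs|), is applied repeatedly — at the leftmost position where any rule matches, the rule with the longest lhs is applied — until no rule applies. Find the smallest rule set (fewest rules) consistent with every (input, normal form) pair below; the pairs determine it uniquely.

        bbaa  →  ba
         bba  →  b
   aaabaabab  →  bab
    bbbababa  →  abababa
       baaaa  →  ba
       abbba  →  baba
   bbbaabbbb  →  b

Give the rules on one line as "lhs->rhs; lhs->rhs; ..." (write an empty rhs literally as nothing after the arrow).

aa->b; aab->b; abb->ba; bb->a

  | bbaa => aaa => ba
  | bba => aa => b
  | aaabaabab => babaabab => babbab => bbaab => aaab => bab
  | bbbababa => abababa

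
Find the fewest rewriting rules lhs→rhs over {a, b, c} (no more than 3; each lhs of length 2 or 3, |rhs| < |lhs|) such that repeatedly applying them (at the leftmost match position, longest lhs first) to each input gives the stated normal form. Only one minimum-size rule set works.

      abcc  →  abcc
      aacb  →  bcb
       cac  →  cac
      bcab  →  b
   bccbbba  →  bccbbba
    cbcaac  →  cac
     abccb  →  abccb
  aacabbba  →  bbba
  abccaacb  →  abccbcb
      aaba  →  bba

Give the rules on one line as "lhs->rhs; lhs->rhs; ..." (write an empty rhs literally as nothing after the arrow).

  | abcc
  | aacb => bcb
  | cac
  | bcab => b

aa->b; bca->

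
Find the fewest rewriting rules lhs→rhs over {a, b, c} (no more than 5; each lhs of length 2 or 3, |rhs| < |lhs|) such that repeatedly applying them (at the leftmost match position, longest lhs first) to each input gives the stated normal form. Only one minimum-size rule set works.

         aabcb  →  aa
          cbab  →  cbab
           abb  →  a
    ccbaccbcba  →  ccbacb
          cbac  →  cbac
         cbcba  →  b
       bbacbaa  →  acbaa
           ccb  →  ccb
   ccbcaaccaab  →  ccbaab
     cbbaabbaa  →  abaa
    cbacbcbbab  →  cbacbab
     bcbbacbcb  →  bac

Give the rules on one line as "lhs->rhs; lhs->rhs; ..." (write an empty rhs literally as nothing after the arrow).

bb->; bc->b; ca->b; caa->ab

  | aabcb => aabb => aa
  | cbab
  | abb => a
  | ccbaccbcba => ccbaccbba => ccbacca => ccbacb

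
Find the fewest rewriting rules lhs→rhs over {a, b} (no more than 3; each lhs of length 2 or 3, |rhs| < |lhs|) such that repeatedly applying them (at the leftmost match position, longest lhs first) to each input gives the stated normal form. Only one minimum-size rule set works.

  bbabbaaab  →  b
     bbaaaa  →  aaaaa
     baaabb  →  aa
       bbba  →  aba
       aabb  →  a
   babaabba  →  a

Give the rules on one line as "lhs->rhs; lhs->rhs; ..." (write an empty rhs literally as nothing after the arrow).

aab->b; baa->; bb->a

  | bbabbaaab => aabbaaab => bbaaab => aaaab => aab => b
  | bbaaaa => aaaaa
  | baaabb => abb => aa
  | bbba => aba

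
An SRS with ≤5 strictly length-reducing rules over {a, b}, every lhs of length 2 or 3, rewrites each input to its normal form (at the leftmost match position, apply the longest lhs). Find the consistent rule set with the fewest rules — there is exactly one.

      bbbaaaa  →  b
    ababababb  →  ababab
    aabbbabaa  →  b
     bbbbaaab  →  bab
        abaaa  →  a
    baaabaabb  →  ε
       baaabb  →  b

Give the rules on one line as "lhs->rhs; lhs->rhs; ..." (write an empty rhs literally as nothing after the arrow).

  | bbbaaaa => aaaa => baa => bb => b
  | ababababb => ababab
  | aabbbabaa => bbbbabaa => babaa => babb => b
  | bbbbaaab => baaab => bbab => bab

aa->b; abb->; bb->b; bbb->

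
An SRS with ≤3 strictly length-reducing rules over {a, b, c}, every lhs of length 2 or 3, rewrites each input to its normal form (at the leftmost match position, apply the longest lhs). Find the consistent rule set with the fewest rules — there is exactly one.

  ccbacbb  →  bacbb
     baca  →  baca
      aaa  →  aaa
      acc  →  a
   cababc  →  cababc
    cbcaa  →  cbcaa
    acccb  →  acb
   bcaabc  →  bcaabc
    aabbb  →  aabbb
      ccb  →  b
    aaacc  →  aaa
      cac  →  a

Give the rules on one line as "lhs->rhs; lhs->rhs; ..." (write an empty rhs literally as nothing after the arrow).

  | ccbacbb => bacbb
  | baca
  | aaa
  | acc => a

cac->a; cc->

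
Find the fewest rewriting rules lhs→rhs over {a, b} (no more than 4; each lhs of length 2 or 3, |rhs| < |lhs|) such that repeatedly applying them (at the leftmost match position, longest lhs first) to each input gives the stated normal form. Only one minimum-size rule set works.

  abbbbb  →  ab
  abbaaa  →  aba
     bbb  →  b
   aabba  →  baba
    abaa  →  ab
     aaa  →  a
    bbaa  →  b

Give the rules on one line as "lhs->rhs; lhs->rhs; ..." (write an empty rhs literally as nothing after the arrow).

aa->; aab->ba; bb->b

  | abbbbb => abbbb => abbb => abb => ab
  | abbaaa => abaaa => aba
  | bbb => bb => b
  | aabba => baba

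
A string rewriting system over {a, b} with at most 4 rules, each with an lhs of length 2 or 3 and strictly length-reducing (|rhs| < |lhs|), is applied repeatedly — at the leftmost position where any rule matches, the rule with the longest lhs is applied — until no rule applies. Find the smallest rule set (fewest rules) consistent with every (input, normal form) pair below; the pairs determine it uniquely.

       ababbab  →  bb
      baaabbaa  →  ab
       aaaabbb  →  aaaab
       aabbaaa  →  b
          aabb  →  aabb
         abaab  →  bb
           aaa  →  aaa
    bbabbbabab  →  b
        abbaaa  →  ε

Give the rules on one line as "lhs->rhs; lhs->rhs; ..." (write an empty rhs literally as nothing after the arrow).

aba->b; ba->; bab->bb; bbb->b

  | ababbab => bbbab => bab => bb
  | baaabbaa => aabbaa => aaba => ab
  | aaaabbb => aaaab
  | aabbaaa => aabaa => aba => b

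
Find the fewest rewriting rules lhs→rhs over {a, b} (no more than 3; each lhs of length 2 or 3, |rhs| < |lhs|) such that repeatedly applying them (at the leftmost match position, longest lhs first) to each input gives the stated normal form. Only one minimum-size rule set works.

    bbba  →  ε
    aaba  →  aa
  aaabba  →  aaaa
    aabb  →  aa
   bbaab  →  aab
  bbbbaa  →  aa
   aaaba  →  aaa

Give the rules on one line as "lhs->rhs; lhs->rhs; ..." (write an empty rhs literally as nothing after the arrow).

  | bbba => ba => ε
  | aaba => aa
  | aaabba => aaaa
  | aabb => aa

ba->; bb->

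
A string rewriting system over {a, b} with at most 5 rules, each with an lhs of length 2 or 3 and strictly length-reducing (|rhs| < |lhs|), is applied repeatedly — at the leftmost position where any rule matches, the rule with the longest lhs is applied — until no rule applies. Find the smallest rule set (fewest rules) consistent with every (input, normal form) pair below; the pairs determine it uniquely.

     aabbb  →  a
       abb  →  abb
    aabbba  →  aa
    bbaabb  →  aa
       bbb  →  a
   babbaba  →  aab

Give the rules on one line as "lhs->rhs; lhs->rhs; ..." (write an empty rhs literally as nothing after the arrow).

aaa->a; ba->b; bba->ab; bbb->a

  | aabbb => aaa => a
  | abb
  | aabbba => aaaa => aa
  | bbaabb => ababb => abbb => aa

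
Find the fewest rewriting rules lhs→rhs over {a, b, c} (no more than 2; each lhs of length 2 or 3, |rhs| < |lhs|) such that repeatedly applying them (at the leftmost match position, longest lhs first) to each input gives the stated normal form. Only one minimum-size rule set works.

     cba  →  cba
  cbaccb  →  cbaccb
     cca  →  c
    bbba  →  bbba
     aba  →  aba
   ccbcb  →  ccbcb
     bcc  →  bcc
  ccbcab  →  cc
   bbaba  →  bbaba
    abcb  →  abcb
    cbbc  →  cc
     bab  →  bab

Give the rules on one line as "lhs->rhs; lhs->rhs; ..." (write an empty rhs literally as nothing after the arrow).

  | cba
  | cbaccb
  | cca => c
  | bbba

ca->; cbb->c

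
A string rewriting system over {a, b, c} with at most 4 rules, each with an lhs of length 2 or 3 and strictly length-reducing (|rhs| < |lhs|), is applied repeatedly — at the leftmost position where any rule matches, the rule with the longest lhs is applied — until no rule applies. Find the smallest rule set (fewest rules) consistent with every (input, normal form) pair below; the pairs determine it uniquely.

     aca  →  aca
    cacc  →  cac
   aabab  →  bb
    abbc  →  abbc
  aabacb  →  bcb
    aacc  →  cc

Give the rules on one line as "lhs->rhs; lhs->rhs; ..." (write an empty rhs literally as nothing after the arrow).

  | aca
  | cacc => cac
  | aabab => bab => bb
  | abbc

aa->; acc->ac; ba->b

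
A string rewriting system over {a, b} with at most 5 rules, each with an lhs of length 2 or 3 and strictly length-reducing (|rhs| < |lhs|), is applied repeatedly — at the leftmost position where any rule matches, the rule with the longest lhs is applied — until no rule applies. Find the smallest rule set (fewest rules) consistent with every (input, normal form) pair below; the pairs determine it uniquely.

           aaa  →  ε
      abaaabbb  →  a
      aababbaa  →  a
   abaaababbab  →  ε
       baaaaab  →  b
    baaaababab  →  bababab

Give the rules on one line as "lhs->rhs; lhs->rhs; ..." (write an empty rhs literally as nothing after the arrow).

  | aaa => ε
  | abaaabbb => abbbb => abb => a
  | aababbaa => abbaa => aaaa => a
  | abaaababbab => abbabbab => aaabbab => bbab => aab => ε

aaa->; aab->; bb->; bba->aa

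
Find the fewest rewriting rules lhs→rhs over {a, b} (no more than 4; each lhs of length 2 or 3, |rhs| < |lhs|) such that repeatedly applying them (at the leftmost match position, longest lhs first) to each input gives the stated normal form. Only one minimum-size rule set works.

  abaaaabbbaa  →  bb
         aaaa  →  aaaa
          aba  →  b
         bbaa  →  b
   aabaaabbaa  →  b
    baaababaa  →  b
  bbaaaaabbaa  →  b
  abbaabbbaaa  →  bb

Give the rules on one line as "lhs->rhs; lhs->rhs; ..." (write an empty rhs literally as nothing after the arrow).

  | abaaaabbbaa => baaaabbbaa => aaabbbaa => aabbbaa => abbbaa => bbbaa => bba => bb
  | aaaa
  | aba => ba => b
  | bbaa => ba => b

ab->b; ba->b; baa->a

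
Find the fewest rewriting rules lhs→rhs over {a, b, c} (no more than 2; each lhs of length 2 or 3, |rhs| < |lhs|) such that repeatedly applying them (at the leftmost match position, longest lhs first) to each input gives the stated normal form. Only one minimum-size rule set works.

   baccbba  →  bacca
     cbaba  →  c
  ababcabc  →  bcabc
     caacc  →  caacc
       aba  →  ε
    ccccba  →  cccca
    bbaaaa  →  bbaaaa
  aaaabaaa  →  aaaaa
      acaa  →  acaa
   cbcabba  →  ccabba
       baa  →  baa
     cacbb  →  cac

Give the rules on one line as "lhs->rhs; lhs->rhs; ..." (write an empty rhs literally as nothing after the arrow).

  | baccbba => baccba => bacca
  | cbaba => caba => c
  | ababcabc => bcabc
  | caacc

aba->; cb->c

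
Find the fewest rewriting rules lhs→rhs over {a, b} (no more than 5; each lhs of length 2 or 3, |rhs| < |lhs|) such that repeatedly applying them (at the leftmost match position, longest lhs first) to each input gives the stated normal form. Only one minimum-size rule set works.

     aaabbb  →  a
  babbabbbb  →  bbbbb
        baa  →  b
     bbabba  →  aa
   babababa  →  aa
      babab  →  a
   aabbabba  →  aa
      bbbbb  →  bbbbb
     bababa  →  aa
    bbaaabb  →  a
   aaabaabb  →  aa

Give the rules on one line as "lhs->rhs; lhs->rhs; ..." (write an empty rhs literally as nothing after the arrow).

aab->a; ab->a; ba->b; bba->a

  | aaabbb => aabb => ab => a
  | babbabbbb => bbbabbbb => babbbb => bbbbb
  | baa => ba => b
  | bbabba => abba => aba => aa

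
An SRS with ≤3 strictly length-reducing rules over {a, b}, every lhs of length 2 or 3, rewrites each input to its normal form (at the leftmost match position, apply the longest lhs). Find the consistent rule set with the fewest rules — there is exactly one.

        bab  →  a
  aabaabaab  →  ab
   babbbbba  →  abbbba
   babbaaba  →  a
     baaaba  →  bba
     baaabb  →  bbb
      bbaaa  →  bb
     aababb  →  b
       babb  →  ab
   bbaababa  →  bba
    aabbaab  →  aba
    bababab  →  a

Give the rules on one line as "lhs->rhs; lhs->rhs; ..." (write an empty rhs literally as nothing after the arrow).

  | bab => aa => a
  | aabaabaab => abaabaab => ababaab => aaaaab => aab => ab
  | babbbbba => aabbbba => abbbba
  | babbaaba => aabaaba => abaaba => ababa => aaaa => a

aa->a; aaa->; bab->aa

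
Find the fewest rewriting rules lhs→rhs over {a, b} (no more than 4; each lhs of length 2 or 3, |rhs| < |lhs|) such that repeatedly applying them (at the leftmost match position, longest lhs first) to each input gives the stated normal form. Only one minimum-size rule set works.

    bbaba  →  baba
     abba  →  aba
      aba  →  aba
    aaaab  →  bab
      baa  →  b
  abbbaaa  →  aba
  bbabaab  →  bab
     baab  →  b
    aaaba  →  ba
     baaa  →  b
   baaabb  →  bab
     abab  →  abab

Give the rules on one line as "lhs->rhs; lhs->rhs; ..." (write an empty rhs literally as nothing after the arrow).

aa->; aaa->b; bb->b; bbb->ba

  | bbaba => baba
  | abba => aba
  | aba
  | aaaab => bab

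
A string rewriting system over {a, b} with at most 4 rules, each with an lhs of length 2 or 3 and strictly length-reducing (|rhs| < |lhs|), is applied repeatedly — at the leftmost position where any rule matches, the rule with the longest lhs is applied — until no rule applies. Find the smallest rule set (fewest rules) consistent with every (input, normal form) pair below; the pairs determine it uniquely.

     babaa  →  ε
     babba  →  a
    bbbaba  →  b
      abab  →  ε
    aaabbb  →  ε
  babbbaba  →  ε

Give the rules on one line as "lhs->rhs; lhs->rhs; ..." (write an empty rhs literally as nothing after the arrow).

  | babaa => baba => bab => bb => ε
  | babba => bbba => a
  | bbbaba => aba => ab => b
  | abab => abb => bb => ε

ab->b; aba->ab; bb->; bbb->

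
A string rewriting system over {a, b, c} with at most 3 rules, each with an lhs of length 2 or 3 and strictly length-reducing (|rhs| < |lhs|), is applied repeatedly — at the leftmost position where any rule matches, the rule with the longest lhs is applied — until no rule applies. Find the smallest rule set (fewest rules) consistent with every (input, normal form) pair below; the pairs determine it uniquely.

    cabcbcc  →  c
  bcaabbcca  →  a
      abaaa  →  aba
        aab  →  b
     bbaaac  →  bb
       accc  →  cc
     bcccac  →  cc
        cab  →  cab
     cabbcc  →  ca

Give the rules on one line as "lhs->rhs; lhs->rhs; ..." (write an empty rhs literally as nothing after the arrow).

  | cabcbcc => cabcc => cac => c
  | bcaabbcca => aabbcca => bbcca => bca => a
  | abaaa => aba
  | aab => b

aa->; ac->; bc->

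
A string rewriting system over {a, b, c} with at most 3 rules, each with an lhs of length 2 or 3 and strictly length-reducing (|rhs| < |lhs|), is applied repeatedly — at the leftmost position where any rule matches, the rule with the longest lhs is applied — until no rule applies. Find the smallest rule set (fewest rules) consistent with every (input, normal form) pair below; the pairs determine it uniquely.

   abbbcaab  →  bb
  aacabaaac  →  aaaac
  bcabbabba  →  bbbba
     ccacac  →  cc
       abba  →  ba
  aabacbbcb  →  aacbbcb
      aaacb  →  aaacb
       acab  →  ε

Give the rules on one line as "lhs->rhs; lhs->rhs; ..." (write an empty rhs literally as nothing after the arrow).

ab->; ca->

  | abbbcaab => bbcaab => bbab => bb
  | aacabaaac => aabaaac => aaaac
  | bcabbabba => bbbabba => bbbba
  | ccacac => ccac => cc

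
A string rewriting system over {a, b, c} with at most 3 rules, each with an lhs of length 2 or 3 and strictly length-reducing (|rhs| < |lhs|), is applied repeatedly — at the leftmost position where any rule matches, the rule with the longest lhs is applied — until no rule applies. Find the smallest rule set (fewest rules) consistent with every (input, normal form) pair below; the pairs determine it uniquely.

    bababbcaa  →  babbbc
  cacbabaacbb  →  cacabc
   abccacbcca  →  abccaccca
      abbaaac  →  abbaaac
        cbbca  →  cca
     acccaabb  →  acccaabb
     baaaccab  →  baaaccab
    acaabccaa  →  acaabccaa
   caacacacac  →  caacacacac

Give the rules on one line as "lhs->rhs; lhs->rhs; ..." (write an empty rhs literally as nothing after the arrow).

aba->ab; bca->bc; cb->c

  | bababbcaa => babbbcaa => babbbca => babbbc
  | cacbabaacbb => cacabaacbb => cacabacbb => cacabcbb => cacabcb => cacabc
  | abccacbcca => abccaccca
  | abbaaac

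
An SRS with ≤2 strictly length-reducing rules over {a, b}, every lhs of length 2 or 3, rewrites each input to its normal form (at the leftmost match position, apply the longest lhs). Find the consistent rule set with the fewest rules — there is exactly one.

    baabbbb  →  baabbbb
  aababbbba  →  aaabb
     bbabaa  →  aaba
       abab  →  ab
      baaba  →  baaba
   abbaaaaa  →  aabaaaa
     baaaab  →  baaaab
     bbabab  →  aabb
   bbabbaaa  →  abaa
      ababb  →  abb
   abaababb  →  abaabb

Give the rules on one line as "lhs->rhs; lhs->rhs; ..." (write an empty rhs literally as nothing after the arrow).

bab->b; bba->ab

  | baabbbb
  | aababbbba => aabbbba => aabbab => aaabb
  | bbabaa => abbaa => aaba
  | abab => ab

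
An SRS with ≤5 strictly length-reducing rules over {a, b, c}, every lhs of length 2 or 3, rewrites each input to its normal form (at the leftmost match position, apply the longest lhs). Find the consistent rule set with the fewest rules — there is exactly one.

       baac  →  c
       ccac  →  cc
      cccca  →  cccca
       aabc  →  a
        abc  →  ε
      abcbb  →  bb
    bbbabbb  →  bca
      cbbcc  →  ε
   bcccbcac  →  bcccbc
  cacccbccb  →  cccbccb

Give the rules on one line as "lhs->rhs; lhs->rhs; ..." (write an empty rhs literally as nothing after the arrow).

ab->a; ac->; ba->c; cbb->aa

  | baac => cac => c
  | ccac => cc
  | cccca
  | aabc => aac => a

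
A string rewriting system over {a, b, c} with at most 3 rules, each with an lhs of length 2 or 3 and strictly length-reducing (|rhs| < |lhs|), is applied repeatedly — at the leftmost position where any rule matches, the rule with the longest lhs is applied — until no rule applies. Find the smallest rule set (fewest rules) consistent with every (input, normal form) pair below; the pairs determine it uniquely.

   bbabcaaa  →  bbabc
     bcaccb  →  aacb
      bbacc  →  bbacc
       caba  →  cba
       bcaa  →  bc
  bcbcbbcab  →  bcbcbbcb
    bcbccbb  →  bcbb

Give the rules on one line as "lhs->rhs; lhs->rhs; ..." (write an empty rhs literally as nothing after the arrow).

bcc->aa; ca->c

  | bbabcaaa => bbabcaa => bbabca => bbabc
  | bcaccb => bcccb => aacb
  | bbacc
  | caba => cba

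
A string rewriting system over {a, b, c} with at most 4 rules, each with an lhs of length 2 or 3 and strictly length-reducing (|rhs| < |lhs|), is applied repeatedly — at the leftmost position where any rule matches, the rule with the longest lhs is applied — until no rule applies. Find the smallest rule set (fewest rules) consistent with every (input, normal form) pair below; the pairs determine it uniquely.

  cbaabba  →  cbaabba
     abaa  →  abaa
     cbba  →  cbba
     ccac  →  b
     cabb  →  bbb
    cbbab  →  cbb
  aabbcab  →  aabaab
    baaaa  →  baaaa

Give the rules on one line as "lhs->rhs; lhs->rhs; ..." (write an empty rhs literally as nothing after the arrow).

  | cbaabba
  | abaa
  | cbba
  | ccac => cbc => ca => b

bab->b; bc->a; ca->b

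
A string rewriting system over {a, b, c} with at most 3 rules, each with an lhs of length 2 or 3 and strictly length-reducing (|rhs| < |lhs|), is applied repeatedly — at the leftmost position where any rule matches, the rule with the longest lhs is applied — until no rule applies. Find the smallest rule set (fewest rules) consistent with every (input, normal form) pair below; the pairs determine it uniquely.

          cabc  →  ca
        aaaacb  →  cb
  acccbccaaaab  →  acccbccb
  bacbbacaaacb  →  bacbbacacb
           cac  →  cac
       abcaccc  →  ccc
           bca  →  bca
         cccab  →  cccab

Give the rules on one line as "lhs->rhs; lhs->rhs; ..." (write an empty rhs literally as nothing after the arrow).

aa->; abc->a

  | cabc => ca
  | aaaacb => aacb => cb
  | acccbccaaaab => acccbccaab => acccbccb
  | bacbbacaaacb => bacbbacacb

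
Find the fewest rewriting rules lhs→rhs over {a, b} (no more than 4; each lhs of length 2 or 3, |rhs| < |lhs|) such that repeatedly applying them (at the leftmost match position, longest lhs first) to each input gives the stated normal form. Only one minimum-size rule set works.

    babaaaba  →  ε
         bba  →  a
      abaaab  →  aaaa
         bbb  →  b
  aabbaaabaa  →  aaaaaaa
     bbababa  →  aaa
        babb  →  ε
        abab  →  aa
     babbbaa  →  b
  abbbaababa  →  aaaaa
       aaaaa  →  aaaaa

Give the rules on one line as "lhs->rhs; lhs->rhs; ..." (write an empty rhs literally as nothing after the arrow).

  | babaaaba => baaaba => baba => ba => ε
  | bba => a
  | abaaab => aaaab => aaaa
  | bbb => b

ab->a; ba->; baa->b; bb->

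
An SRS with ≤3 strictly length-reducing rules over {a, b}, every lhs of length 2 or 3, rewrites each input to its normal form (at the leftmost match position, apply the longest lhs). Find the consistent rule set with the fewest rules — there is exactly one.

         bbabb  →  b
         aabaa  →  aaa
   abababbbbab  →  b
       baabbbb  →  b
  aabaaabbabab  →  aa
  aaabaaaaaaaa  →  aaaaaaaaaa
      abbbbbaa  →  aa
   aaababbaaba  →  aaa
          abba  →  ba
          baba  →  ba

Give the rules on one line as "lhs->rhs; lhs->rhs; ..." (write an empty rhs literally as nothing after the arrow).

ab->; bb->

  | bbabb => abb => b
  | aabaa => aaa
  | abababbbbab => ababbbbab => abbbbab => bbbab => bab => b
  | baabbbb => babbb => bbb => b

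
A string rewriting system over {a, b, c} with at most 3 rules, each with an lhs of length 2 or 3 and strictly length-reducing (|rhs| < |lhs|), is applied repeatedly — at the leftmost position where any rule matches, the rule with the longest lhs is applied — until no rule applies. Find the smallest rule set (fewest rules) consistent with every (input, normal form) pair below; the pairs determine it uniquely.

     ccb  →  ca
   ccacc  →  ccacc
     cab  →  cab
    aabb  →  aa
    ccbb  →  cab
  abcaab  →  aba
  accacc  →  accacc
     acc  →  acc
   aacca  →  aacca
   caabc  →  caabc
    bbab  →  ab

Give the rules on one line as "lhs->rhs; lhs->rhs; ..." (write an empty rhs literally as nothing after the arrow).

  | ccb => ca
  | ccacc
  | cab
  | aabb => aa

bb->; bca->bc; cb->a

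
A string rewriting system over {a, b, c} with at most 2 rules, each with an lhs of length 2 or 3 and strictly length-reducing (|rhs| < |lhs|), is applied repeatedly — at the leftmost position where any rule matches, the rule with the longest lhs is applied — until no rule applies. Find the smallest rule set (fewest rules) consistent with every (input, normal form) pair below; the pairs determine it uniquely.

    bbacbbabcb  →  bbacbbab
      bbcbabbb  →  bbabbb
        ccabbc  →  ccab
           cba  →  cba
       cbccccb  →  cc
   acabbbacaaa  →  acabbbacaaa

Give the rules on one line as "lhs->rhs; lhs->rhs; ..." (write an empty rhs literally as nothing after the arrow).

  | bbacbbabcb => bbacbbab
  | bbcbabbb => bbabbb
  | ccabbc => ccab
  | cba

bc->; ccb->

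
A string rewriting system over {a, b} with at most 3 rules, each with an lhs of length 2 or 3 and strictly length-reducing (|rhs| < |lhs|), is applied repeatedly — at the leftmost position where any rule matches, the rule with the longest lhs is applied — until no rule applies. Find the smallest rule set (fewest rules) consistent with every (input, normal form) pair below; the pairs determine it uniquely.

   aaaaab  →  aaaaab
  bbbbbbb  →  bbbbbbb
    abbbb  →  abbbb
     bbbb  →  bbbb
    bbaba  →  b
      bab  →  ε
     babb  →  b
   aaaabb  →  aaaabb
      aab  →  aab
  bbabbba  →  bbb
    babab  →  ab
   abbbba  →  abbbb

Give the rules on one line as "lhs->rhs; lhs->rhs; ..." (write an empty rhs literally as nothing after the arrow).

ba->b; bab->

  | aaaaab
  | bbbbbbb
  | abbbb
  | bbbb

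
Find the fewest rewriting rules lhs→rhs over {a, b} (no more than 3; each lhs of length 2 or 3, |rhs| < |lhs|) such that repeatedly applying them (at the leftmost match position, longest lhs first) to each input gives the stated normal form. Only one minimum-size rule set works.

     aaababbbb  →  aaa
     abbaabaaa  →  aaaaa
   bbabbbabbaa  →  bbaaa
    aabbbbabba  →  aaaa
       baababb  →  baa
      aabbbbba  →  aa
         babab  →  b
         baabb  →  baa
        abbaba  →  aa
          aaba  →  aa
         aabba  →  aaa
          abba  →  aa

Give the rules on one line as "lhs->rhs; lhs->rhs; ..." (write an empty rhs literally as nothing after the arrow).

ab->; abb->a

  | aaababbbb => aaabbbb => aaabb => aaa
  | abbaabaaa => aaabaaa => aaaaa
  | bbabbbabbaa => bbababbaa => bbabbaa => bbaaa
  | aabbbbabba => aabbabba => aaabba => aaaa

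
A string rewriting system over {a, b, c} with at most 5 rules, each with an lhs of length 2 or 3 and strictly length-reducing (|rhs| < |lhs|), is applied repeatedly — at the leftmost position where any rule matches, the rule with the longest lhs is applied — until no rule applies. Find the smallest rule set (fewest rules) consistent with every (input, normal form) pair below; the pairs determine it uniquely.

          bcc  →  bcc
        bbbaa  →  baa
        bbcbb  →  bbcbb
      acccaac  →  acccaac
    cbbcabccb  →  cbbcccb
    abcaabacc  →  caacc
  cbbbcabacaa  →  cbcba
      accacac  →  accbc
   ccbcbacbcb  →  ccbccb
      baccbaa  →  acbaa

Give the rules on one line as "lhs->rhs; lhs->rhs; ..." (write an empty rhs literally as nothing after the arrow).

  | bcc
  | bbbaa => baa
  | bbcbb
  | acccaac

ab->; aca->b; bac->a; bbb->b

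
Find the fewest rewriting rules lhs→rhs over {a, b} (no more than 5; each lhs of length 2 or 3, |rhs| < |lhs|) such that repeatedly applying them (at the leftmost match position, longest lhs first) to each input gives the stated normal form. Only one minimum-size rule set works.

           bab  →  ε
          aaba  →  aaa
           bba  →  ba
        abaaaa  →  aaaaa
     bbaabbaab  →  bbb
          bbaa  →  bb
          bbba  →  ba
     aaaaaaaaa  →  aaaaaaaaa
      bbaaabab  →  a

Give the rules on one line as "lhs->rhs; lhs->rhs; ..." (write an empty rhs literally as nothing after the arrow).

ab->a; baa->bb; bab->; bba->ba

  | bab => ε
  | aaba => aaa
  | bba => ba
  | abaaaa => aaaaa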